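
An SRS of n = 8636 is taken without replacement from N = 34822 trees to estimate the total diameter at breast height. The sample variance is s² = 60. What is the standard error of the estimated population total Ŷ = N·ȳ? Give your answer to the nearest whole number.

2517

Var(Ŷ) = N²·Var(ȳ) = N²·(1 − n/N)·s²/n.
f = 8636/34822 = 0.24800414; Var(ȳ) = 0.75199586·60/8636 = 0.0052246123.
Var(Ŷ) = 34822² · 0.0052246123 = 6.3352169 × 10^6.
SE(Ŷ) = √(6.3352169 × 10^6) = 2517.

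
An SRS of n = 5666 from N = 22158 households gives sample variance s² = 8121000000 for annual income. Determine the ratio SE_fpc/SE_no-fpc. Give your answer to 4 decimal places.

f = n/N = 5666/22158 = 0.25570900.
SE_no-fpc = √(s²/n) = 1197.1993; SE_fpc = √((1−f)s²/n) = 1032.8514.
Ratio = √(1−f) = 0.86272302.

0.8627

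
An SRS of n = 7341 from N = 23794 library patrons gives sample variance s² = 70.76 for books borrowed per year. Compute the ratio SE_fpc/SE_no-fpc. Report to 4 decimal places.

0.8316

f = n/N = 7341/23794 = 0.30852316.
SE_no-fpc = √(s²/n) = 0.098178479; SE_fpc = √((1−f)s²/n) = 0.081640399.
Ratio = √(1−f) = 0.83155087.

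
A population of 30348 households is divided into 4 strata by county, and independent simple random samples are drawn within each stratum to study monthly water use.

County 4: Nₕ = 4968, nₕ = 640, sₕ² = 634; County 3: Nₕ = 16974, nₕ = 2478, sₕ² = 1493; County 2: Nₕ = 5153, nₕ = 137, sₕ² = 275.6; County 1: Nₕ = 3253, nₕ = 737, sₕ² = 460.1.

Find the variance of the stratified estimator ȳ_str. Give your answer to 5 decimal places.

0.24610

Var(ȳ_str) = Σₕ Wₕ²(1 − fₕ)sₕ²/nₕ with Wₕ = Nₕ/N, N = 30348.
County 4: Wₕ = 0.16370107; term = 0.16370107²·(1 − 0.12882448)·634/640 = 0.023126929.
County 3: Wₕ = 0.55931198; term = 0.55931198²·(1 − 0.14598798)·1493/2478 = 0.16096473.
County 2: Wₕ = 0.16979702; term = 0.16979702²·(1 − 0.02658645)·275.6/137 = 0.056456788.
County 1: Wₕ = 0.10718993; term = 0.10718993²·(1 − 0.22656010)·460.1/737 = 0.0055477808.
Sum = 0.24609623.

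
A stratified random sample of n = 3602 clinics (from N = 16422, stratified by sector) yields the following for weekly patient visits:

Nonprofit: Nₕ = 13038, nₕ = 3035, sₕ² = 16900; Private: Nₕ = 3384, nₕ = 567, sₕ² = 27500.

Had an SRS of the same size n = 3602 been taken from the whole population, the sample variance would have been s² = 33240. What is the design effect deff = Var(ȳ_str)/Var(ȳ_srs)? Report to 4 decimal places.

0.6118

Var(ȳ_str) = Σ Wₕ²(1−fₕ)sₕ²/nₕ with Wₕ = Nₕ/16422:
  Nonprofit: (13038/16422)²·(1−3035/13038)·16900/3035 = 2.692881
  Private: (3384/16422)²·(1−567/3384)·27500/567 = 1.7144102
  → Var(ȳ_str) = 4.4072912.
Var(ȳ_srs) = (1 − 3602/16422)·33240/3602 = 7.2040926.
deff = 4.4072912 / 7.2040926 = 0.6118.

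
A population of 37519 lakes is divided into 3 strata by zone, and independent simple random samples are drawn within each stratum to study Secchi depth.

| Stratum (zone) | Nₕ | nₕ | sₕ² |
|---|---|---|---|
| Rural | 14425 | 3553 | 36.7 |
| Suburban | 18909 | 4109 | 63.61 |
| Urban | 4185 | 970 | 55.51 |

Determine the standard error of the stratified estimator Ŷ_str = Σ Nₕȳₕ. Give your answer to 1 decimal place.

2592.7

Var(Ŷ_str) = Σₕ Nₕ²(1 − fₕ)sₕ²/nₕ.
Rural: 14425²·(1 − 3553/14425)·36.7/3553 = 1.6199295 × 10^6.
Suburban: 18909²·(1 − 4109/18909)·63.61/4109 = 4.3323101 × 10^6.
Urban: 4185²·(1 − 970/4185)·55.51/970 = 769973.77.
Sum = 6.7222134 × 10^6.
SE = √(6.7222134 × 10^6) = 2592.7.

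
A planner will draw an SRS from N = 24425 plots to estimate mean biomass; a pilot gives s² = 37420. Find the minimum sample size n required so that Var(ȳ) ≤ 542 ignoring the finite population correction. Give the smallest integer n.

Without fpc, n₀ = s²/D = 37420/542 = 69.0406.
Rounding up, n = 70.

70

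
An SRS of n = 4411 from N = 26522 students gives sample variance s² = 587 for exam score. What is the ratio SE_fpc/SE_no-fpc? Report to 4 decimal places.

0.9131

f = n/N = 4411/26522 = 0.16631476.
SE_no-fpc = √(s²/n) = 0.36479638; SE_fpc = √((1−f)s²/n) = 0.33308232.
Ratio = √(1−f) = 0.91306366.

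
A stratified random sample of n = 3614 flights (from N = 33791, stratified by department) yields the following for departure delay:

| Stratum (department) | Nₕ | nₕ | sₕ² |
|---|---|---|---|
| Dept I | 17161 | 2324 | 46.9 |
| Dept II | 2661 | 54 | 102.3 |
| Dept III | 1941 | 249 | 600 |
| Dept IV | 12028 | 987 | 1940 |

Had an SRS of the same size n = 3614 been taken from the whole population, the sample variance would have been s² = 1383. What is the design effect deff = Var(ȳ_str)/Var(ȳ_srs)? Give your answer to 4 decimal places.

0.7360

Var(ȳ_str) = Σ Wₕ²(1−fₕ)sₕ²/nₕ with Wₕ = Nₕ/33791:
  Dept I: (17161/33791)²·(1−2324/17161)·46.9/2324 = 0.004500112
  Dept II: (2661/33791)²·(1−54/2661)·102.3/54 = 0.011509745
  Dept III: (1941/33791)²·(1−249/1941)·600/249 = 0.0069306778
  Dept IV: (12028/33791)²·(1−987/12028)·1940/987 = 0.22860426
  → Var(ȳ_str) = 0.25154479.
Var(ȳ_srs) = (1 − 3614/33791)·1383/3614 = 0.34175041.
deff = 0.25154479 / 0.34175041 = 0.7360.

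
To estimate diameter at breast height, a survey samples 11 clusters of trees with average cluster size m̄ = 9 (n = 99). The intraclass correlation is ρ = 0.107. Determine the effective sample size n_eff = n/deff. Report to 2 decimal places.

deff = 1 + (9 − 1)·0.107 = 1 + 0.856 = 1.856.
n_eff = 99 / 1.856 = 53.34.

53.34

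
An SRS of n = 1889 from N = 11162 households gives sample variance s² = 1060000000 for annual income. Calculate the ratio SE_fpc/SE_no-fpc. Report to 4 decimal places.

0.9115

f = n/N = 1889/11162 = 0.16923490.
SE_no-fpc = √(s²/n) = 749.0951; SE_fpc = √((1−f)s²/n) = 682.77258.
Ratio = √(1−f) = 0.91146316.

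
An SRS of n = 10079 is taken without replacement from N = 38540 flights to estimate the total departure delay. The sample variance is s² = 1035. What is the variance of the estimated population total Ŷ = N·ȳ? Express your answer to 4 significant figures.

Var(Ŷ) = N²·Var(ȳ) = N²·(1 − n/N)·s²/n.
f = 10079/38540 = 0.26152050; Var(ȳ) = 0.73847950·1035/10079 = 0.075833543.
Var(Ŷ) = 38540² · 0.075833543 = 1.1263796 × 10^8.

1.126 × 10^8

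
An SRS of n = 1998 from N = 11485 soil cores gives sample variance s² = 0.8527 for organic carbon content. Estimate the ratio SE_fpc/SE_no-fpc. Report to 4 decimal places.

f = n/N = 1998/11485 = 0.17396604.
SE_no-fpc = √(s²/n) = 0.020658576; SE_fpc = √((1−f)s²/n) = 0.018775838.
Ratio = √(1−f) = 0.90886410.

0.9089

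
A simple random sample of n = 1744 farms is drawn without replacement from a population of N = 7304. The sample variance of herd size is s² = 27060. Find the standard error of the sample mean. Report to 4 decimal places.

3.4367

Under SRS without replacement, Var(ȳ) = (1 − f)·s²/n with f = n/N = 1744/7304 = 0.23877327.
Var(ȳ) = (1 − 0.23877327)·27060/1744 = 0.76122673·15.516055 = 11.811236.
SE(ȳ) = √(11.811236) = 3.4367.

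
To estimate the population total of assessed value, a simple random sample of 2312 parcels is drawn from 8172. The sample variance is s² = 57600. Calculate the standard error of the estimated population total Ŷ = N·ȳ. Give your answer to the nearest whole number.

Var(Ŷ) = N²·Var(ȳ) = N²·(1 − n/N)·s²/n.
f = 2312/8172 = 0.28291728; Var(ȳ) = 0.71708272·57600/2312 = 17.865037.
Var(Ŷ) = 8172² · 17.865037 = 1.1930555 × 10^9.
SE(Ŷ) = √(1.1930555 × 10^9) = 34541.

34541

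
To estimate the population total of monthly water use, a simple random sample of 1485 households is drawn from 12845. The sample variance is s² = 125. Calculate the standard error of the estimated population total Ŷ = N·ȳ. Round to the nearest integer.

3505

Var(Ŷ) = N²·Var(ȳ) = N²·(1 − n/N)·s²/n.
f = 1485/12845 = 0.11560919; Var(ȳ) = 0.88439081·125/1485 = 0.074443671.
Var(Ŷ) = 12845² · 0.074443671 = 1.2282761 × 10^7.
SE(Ŷ) = √(1.2282761 × 10^7) = 3505.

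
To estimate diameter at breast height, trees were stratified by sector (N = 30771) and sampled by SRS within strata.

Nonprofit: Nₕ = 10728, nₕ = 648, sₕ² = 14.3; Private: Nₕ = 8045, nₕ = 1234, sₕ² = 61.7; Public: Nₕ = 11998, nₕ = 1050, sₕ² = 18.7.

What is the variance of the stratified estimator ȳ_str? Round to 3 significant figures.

Var(ȳ_str) = Σₕ Wₕ²(1 − fₕ)sₕ²/nₕ with Wₕ = Nₕ/N, N = 30771.
Nonprofit: Wₕ = 0.34863995; term = 0.34863995²·(1 − 0.06040268)·14.3/648 = 0.0025203283.
Private: Wₕ = 0.26144747; term = 0.26144747²·(1 − 0.15338720)·61.7/1234 = 0.0028935015.
Public: Wₕ = 0.38991258; term = 0.38991258²·(1 − 0.08751459)·18.7/1050 = 0.0024706586.
Sum = 0.0078844884.

0.00788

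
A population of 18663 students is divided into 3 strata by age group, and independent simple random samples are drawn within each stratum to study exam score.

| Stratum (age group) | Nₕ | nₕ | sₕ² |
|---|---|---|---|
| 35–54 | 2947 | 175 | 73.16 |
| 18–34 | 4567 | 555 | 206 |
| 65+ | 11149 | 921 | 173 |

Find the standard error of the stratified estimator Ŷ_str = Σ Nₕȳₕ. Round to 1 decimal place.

Var(Ŷ_str) = Σₕ Nₕ²(1 − fₕ)sₕ²/nₕ.
35–54: 2947²·(1 − 175/2947)·73.16/175 = 3.4151439 × 10^6.
18–34: 4567²·(1 − 555/4567)·206/555 = 6.8008966 × 10^6.
65+: 11149²·(1 − 921/11149)·173/921 = 2.1419686 × 10^7.
Sum = 3.1635727 × 10^7.
SE = √(3.1635727 × 10^7) = 5624.6.

5624.6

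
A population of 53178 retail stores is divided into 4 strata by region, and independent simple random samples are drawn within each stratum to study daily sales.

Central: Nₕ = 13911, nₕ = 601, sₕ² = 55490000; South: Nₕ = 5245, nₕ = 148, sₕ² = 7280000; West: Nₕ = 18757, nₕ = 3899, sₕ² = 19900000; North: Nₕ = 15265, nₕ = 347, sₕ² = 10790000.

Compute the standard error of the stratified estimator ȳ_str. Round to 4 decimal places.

Var(ȳ_str) = Σₕ Wₕ²(1 − fₕ)sₕ²/nₕ with Wₕ = Nₕ/N, N = 53178.
Central: Wₕ = 0.26159314; term = 0.26159314²·(1 − 0.04320322)·55490000/601 = 6045.2276.
South: Wₕ = 0.09863101; term = 0.09863101²·(1 − 0.02821735)·7280000/148 = 465.01375.
West: Wₕ = 0.35272105; term = 0.35272105²·(1 − 0.20786906)·19900000/3899 = 502.99026.
North: Wₕ = 0.28705480; term = 0.28705480²·(1 − 0.02273174)·10790000/347 = 2504.0061.
Sum = 9517.2377.
SE = √(9517.2377) = 97.5563.

97.5563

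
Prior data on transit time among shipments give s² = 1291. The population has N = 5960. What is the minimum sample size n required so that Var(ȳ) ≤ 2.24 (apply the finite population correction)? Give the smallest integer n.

Without fpc, n₀ = s²/D = 1291/2.24 = 576.3393.
With fpc, (1 − n/N)·s²/n ≤ D requires n ≥ n₀/(1 + n₀/N) = 576.3393/(1 + 576.3393/5960) = 525.5208.
Rounding up, n = 526.

526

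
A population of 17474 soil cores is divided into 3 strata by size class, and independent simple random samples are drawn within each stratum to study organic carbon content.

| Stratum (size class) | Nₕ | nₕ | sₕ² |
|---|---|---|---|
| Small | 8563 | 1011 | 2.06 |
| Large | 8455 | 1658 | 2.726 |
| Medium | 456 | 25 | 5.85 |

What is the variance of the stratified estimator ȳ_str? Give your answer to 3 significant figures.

8.92 × 10^-4

Var(ȳ_str) = Σₕ Wₕ²(1 − fₕ)sₕ²/nₕ with Wₕ = Nₕ/N, N = 17474.
Small: Wₕ = 0.49004235; term = 0.49004235²·(1 − 0.11806610)·2.06/1011 = 4.3153828 × 10^-4.
Large: Wₕ = 0.48386174; term = 0.48386174²·(1 − 0.19609698)·2.726/1658 = 3.094479 × 10^-4.
Medium: Wₕ = 0.02609591; term = 0.02609591²·(1 − 0.05482456)·5.85/25 = 1.5061676 × 10^-4.
Sum = 8.9160294 × 10^-4.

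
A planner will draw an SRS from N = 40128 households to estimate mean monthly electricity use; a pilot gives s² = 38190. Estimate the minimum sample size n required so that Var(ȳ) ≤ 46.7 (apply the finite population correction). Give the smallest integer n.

Without fpc, n₀ = s²/D = 38190/46.7 = 817.7730.
With fpc, (1 − n/N)·s²/n ≤ D requires n ≥ n₀/(1 + n₀/N) = 817.7730/(1 + 817.7730/40128) = 801.4404.
Rounding up, n = 802.

802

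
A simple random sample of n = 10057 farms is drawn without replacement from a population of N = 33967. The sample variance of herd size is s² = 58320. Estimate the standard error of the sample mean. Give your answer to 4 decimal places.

Under SRS without replacement, Var(ȳ) = (1 − f)·s²/n with f = n/N = 10057/33967 = 0.29608149.
Var(ȳ) = (1 − 0.29608149)·58320/10057 = 0.70391851·5.798946 = 4.0819854.
SE(ȳ) = √(4.0819854) = 2.0204.

2.0204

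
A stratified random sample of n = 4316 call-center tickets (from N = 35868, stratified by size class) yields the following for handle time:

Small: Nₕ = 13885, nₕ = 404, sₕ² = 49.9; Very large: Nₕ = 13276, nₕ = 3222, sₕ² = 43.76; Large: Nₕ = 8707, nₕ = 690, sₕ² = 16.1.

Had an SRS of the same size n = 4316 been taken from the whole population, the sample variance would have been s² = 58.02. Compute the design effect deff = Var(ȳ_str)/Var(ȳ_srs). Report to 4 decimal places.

Var(ȳ_str) = Σ Wₕ²(1−fₕ)sₕ²/nₕ with Wₕ = Nₕ/35868:
  Small: (13885/35868)²·(1−404/13885)·49.9/404 = 0.017971025
  Very large: (13276/35868)²·(1−3222/13276)·43.76/3222 = 0.0014091057
  Large: (8707/35868)²·(1−690/8707)·16.1/690 = 0.0012660268
  → Var(ȳ_str) = 0.020646158.
Var(ȳ_srs) = (1 − 4316/35868)·58.02/4316 = 0.011825405.
deff = 0.020646158 / 0.011825405 = 1.7459.

1.7459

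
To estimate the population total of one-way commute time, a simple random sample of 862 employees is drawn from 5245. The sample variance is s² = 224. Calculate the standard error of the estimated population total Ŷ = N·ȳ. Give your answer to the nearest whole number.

2444

Var(Ŷ) = N²·Var(ȳ) = N²·(1 − n/N)·s²/n.
f = 862/5245 = 0.16434700; Var(ȳ) = 0.83565300·224/862 = 0.21715345.
Var(Ŷ) = 5245² · 0.21715345 = 5.9738968 × 10^6.
SE(Ŷ) = √(5.9738968 × 10^6) = 2444.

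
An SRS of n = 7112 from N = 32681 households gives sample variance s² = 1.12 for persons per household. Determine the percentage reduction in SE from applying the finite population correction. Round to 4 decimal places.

f = n/N = 7112/32681 = 0.21761880.
SE_no-fpc = √(s²/n) = 0.012549116; SE_fpc = √((1−f)s²/n) = 0.011099984.
Ratio = √(1−f) = 0.88452315. Reduction = 100·(1 − 0.88452315) = 11.5477%.

11.5477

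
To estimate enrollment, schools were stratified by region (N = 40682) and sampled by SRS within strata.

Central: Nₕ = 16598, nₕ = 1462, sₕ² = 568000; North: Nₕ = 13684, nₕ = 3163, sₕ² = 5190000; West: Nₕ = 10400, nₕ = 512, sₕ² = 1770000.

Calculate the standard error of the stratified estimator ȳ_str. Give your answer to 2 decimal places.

20.41

Var(ȳ_str) = Σₕ Wₕ²(1 − fₕ)sₕ²/nₕ with Wₕ = Nₕ/N, N = 40682.
Central: Wₕ = 0.40799371; term = 0.40799371²·(1 − 0.08808290)·568000/1462 = 58.974362.
North: Wₕ = 0.33636498; term = 0.33636498²·(1 − 0.23114586)·5190000/3163 = 142.73605.
West: Wₕ = 0.25564132; term = 0.25564132²·(1 − 0.04923077)·1770000/512 = 214.80308.
Sum = 416.51349.
SE = √(416.51349) = 20.41.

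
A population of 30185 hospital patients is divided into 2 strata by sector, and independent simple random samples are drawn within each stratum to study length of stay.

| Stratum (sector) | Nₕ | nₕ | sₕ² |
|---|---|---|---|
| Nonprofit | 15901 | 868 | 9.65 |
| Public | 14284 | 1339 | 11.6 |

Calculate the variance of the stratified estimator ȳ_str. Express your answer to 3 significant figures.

Var(ȳ_str) = Σₕ Wₕ²(1 − fₕ)sₕ²/nₕ with Wₕ = Nₕ/N, N = 30185.
Nonprofit: Wₕ = 0.52678483; term = 0.52678483²·(1 − 0.05458776)·9.65/868 = 0.0029167239.
Public: Wₕ = 0.47321517; term = 0.47321517²·(1 − 0.09374125)·11.6/1339 = 0.0017581137.
Sum = 0.0046748376.

0.00467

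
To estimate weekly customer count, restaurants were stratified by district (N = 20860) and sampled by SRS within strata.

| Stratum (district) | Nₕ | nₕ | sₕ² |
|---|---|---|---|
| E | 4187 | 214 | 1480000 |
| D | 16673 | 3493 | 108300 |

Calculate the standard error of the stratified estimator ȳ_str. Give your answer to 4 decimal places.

Var(ȳ_str) = Σₕ Wₕ²(1 − fₕ)sₕ²/nₕ with Wₕ = Nₕ/N, N = 20860.
E: Wₕ = 0.20071908; term = 0.20071908²·(1 − 0.05111058)·1480000/214 = 264.38746.
D: Wₕ = 0.79928092; term = 0.79928092²·(1 − 0.20950039)·108300/3493 = 15.657789.
Sum = 280.04525.
SE = √(280.04525) = 16.7346.

16.7346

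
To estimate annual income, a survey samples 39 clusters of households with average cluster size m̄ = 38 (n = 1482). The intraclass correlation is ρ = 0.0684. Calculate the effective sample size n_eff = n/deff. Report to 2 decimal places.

419.73

deff = 1 + (38 − 1)·0.0684 = 1 + 2.5308 = 3.5308.
n_eff = 1482 / 3.5308 = 419.73.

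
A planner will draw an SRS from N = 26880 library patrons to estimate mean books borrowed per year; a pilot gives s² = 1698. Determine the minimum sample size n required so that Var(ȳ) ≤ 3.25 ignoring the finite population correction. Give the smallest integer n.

523

Without fpc, n₀ = s²/D = 1698/3.25 = 522.4615.
Rounding up, n = 523.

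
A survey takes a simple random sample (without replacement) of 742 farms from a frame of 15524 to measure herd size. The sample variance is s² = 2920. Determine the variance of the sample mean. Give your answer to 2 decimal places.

3.75

Under SRS without replacement, Var(ȳ) = (1 − f)·s²/n with f = n/N = 742/15524 = 0.04779696.
Var(ȳ) = (1 − 0.04779696)·2920/742 = 0.95220304·3.93531 = 3.7472141.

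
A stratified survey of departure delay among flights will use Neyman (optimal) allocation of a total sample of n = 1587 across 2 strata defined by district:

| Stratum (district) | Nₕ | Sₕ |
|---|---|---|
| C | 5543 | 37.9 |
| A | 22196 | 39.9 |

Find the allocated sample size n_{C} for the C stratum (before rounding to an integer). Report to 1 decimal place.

Neyman allocation: nₕ = n·NₕSₕ / Σⱼ NⱼSⱼ.
Σ NⱼSⱼ = 5543·37.9 + 22196·39.9 = 1.0957001 × 10^6.
n_{C} = 1587·5543·37.9 / (1.0957001 × 10^6) = 304.3.

304.3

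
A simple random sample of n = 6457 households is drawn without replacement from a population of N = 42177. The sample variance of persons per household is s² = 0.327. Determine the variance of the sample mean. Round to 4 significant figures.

Under SRS without replacement, Var(ȳ) = (1 − f)·s²/n with f = n/N = 6457/42177 = 0.15309292.
Var(ȳ) = (1 − 0.15309292)·0.327/6457 = 0.84690708·5.0642713 × 10^-5 = 4.2889673 × 10^-5.

4.289 × 10^-5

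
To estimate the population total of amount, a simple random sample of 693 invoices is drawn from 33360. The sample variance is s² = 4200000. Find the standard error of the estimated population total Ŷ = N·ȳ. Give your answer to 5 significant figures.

Var(Ŷ) = N²·Var(ȳ) = N²·(1 − n/N)·s²/n.
f = 693/33360 = 0.02077338; Var(ȳ) = 0.97922662·4200000/693 = 5934.7068.
Var(Ŷ) = 33360² · 5934.7068 = 6.6046735 × 10^12.
SE(Ŷ) = √(6.6046735 × 10^12) = 2.5700 × 10^6.

2.5700 × 10^6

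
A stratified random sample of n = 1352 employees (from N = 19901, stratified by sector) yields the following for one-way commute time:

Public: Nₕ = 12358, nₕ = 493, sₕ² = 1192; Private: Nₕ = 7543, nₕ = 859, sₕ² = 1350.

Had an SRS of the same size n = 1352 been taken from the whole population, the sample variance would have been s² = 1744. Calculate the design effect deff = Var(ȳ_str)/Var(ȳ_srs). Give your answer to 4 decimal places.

Var(ȳ_str) = Σ Wₕ²(1−fₕ)sₕ²/nₕ with Wₕ = Nₕ/19901:
  Public: (12358/19901)²·(1−493/12358)·1192/493 = 0.89514929
  Private: (7543/19901)²·(1−859/7543)·1350/859 = 0.20006511
  → Var(ȳ_str) = 1.0952144.
Var(ȳ_srs) = (1 − 1352/19901)·1744/1352 = 1.202307.
deff = 1.0952144 / 1.202307 = 0.9109.

0.9109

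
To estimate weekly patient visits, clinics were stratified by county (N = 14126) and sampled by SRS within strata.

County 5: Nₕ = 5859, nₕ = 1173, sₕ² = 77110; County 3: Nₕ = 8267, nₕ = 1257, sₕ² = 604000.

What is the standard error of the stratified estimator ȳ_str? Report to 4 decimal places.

12.1899

Var(ȳ_str) = Σₕ Wₕ²(1 − fₕ)sₕ²/nₕ with Wₕ = Nₕ/N, N = 14126.
County 5: Wₕ = 0.41476710; term = 0.41476710²·(1 − 0.20020481)·77110/1173 = 9.0448229.
County 3: Wₕ = 0.58523290; term = 0.58523290²·(1 − 0.15205032)·604000/1257 = 139.5498.
Sum = 148.59462.
SE = √(148.59462) = 12.1899.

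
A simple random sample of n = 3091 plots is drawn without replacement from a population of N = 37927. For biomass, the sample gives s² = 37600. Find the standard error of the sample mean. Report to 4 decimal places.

Under SRS without replacement, Var(ȳ) = (1 − f)·s²/n with f = n/N = 3091/37927 = 0.08149867.
Var(ȳ) = (1 − 0.08149867)·37600/3091 = 0.91850133·12.164348 = 11.17297.
SE(ȳ) = √(11.17297) = 3.3426.

3.3426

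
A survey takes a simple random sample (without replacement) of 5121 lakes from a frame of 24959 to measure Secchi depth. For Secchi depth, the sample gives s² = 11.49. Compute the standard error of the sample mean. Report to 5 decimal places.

0.04223

Under SRS without replacement, Var(ȳ) = (1 − f)·s²/n with f = n/N = 5121/24959 = 0.20517649.
Var(ȳ) = (1 − 0.20517649)·11.49/5121 = 0.79482351·0.0022437024 = 0.0017833474.
SE(ȳ) = √(0.0017833474) = 0.04223.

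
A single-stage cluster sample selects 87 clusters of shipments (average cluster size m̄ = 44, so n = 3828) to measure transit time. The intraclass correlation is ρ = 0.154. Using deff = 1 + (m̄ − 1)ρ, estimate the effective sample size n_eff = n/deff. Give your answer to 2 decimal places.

502.23

deff = 1 + (44 − 1)·0.154 = 1 + 6.622 = 7.622.
n_eff = 3828 / 7.622 = 502.23.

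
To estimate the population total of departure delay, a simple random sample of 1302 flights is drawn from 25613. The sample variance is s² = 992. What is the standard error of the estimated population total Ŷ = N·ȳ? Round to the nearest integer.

Var(Ŷ) = N²·Var(ȳ) = N²·(1 − n/N)·s²/n.
f = 1302/25613 = 0.05083356; Var(ȳ) = 0.94916644·992/1302 = 0.72317443.
Var(Ŷ) = 25613² · 0.72317443 = 4.7442106 × 10^8.
SE(Ŷ) = √(4.7442106 × 10^8) = 21781.

21781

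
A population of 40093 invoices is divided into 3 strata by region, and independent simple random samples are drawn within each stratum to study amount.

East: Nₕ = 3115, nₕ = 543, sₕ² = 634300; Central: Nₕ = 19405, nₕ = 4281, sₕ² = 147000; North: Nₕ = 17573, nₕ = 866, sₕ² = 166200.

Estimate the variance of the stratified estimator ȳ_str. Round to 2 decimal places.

47.14

Var(ȳ_str) = Σₕ Wₕ²(1 − fₕ)sₕ²/nₕ with Wₕ = Nₕ/N, N = 40093.
East: Wₕ = 0.07769436; term = 0.07769436²·(1 − 0.17431782)·634300/543 = 5.8221956.
Central: Wₕ = 0.48399970; term = 0.48399970²·(1 − 0.22061324)·147000/4281 = 6.269246.
North: Wₕ = 0.43830594; term = 0.43830594²·(1 − 0.04928015)·166200/866 = 35.052613.
Sum = 47.144055.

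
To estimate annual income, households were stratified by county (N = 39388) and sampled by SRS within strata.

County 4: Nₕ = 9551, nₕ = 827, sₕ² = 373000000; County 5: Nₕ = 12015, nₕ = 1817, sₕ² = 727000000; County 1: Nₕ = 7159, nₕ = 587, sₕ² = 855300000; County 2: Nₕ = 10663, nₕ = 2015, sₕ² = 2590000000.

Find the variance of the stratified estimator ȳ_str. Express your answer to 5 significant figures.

Var(ȳ_str) = Σₕ Wₕ²(1 − fₕ)sₕ²/nₕ with Wₕ = Nₕ/N, N = 39388.
County 4: Wₕ = 0.24248502; term = 0.24248502²·(1 − 0.08658779)·373000000/827 = 24223.671.
County 5: Wₕ = 0.30504214; term = 0.30504214²·(1 − 0.15122763)·727000000/1817 = 31600.242.
County 1: Wₕ = 0.18175586; term = 0.18175586²·(1 − 0.08199469)·855300000/587 = 44187.805.
County 2: Wₕ = 0.27071697; term = 0.27071697²·(1 − 0.18897121)·2590000000/2015 = 76399.751.
Sum = 176411.47.

176410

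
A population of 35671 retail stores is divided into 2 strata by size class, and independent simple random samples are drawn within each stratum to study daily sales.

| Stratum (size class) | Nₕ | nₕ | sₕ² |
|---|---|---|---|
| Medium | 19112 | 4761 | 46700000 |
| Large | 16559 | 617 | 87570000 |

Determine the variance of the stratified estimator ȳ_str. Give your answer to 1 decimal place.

31559.7

Var(ȳ_str) = Σₕ Wₕ²(1 − fₕ)sₕ²/nₕ with Wₕ = Nₕ/N, N = 35671.
Medium: Wₕ = 0.53578537; term = 0.53578537²·(1 − 0.24911051)·46700000/4761 = 2114.3478.
Large: Wₕ = 0.46421463; term = 0.46421463²·(1 − 0.03726070)·87570000/617 = 29445.337.
Sum = 31559.685.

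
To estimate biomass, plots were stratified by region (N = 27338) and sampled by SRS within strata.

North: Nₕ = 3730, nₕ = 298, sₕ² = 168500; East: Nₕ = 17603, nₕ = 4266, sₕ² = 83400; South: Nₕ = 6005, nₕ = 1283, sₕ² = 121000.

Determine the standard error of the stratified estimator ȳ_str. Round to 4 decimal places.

Var(ȳ_str) = Σₕ Wₕ²(1 − fₕ)sₕ²/nₕ with Wₕ = Nₕ/N, N = 27338.
North: Wₕ = 0.13644012; term = 0.13644012²·(1 − 0.07989276)·168500/298 = 9.6851483.
East: Wₕ = 0.64390226; term = 0.64390226²·(1 − 0.24234505)·83400/4266 = 6.1412469.
South: Wₕ = 0.21965762; term = 0.21965762²·(1 − 0.21365529)·121000/1283 = 3.5781969.
Sum = 19.404592.
SE = √(19.404592) = 4.4051.

4.4051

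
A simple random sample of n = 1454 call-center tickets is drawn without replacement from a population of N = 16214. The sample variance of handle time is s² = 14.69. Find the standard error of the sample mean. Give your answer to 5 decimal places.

Under SRS without replacement, Var(ȳ) = (1 − f)·s²/n with f = n/N = 1454/16214 = 0.08967559.
Var(ȳ) = (1 − 0.08967559)·14.69/1454 = 0.91032441·0.010103164 = 0.0091971565.
SE(ȳ) = √(0.0091971565) = 0.09590.

0.09590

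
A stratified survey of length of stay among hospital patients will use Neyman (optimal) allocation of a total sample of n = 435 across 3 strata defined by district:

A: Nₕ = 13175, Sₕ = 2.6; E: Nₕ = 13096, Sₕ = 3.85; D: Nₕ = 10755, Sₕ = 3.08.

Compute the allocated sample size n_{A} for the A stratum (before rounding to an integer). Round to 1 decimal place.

126.5

Neyman allocation: nₕ = n·NₕSₕ / Σⱼ NⱼSⱼ.
Σ NⱼSⱼ = 13175·2.6 + 13096·3.85 + 10755·3.08 = 117800.
n_{A} = 435·13175·2.6 / 117800 = 126.5.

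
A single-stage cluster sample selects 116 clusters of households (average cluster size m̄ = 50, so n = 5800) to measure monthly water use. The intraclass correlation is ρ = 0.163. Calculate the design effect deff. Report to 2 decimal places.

deff = 1 + (50 − 1)·0.163 = 1 + 7.987 = 8.987.

8.99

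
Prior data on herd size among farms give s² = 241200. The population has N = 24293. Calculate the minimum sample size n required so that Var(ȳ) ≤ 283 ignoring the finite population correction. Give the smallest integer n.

853

Without fpc, n₀ = s²/D = 241200/283 = 852.2968.
Rounding up, n = 853.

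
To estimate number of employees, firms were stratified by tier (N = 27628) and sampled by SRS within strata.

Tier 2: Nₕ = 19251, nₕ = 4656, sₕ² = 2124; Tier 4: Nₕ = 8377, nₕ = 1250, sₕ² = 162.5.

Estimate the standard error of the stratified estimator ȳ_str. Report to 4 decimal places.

Var(ȳ_str) = Σₕ Wₕ²(1 − fₕ)sₕ²/nₕ with Wₕ = Nₕ/N, N = 27628.
Tier 2: Wₕ = 0.69679311; term = 0.69679311²·(1 − 0.24185757)·2124/4656 = 0.16791908.
Tier 4: Wₕ = 0.30320689; term = 0.30320689²·(1 − 0.14921810)·162.5/1250 = 0.010168098.
Sum = 0.17808718.
SE = √(0.17808718) = 0.4220.

0.4220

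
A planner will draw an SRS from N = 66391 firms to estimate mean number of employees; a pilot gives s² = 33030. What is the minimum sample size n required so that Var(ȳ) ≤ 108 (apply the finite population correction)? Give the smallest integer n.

Without fpc, n₀ = s²/D = 33030/108 = 305.8333.
With fpc, (1 − n/N)·s²/n ≤ D requires n ≥ n₀/(1 + n₀/N) = 305.8333/(1 + 305.8333/66391) = 304.4309.
Rounding up, n = 305.

305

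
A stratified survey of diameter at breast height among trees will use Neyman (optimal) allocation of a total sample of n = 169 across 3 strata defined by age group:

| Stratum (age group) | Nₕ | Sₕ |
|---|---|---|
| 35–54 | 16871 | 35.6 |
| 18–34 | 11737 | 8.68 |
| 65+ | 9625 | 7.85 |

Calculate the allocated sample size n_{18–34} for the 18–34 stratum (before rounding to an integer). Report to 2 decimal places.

Neyman allocation: nₕ = n·NₕSₕ / Σⱼ NⱼSⱼ.
Σ NⱼSⱼ = 16871·35.6 + 11737·8.68 + 9625·7.85 = 778041.01.
n_{18–34} = 169·11737·8.68 / 778041.01 = 22.13.

22.13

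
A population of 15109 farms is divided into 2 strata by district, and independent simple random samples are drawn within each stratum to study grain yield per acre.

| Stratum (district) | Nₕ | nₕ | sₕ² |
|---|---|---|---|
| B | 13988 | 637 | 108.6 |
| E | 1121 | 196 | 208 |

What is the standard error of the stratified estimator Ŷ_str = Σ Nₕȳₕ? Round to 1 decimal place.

5739.3

Var(Ŷ_str) = Σₕ Nₕ²(1 − fₕ)sₕ²/nₕ.
B: 13988²·(1 − 637/13988)·108.6/637 = 3.1839029 × 10^7.
E: 1121²·(1 − 196/1121)·208/196 = 1.1004102 × 10^6.
Sum = 3.2939439 × 10^7.
SE = √(3.2939439 × 10^7) = 5739.3.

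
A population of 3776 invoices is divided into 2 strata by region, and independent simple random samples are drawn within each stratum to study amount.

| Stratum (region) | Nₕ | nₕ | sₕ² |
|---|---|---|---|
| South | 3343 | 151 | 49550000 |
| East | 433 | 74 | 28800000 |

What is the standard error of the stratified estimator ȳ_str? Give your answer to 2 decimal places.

Var(ȳ_str) = Σₕ Wₕ²(1 − fₕ)sₕ²/nₕ with Wₕ = Nₕ/N, N = 3776.
South: Wₕ = 0.88532839; term = 0.88532839²·(1 − 0.04516901)·49550000/151 = 245585.09.
East: Wₕ = 0.11467161; term = 0.11467161²·(1 − 0.17090069)·28800000/74 = 4243.0597.
Sum = 249828.15.
SE = √(249828.15) = 499.83.

499.83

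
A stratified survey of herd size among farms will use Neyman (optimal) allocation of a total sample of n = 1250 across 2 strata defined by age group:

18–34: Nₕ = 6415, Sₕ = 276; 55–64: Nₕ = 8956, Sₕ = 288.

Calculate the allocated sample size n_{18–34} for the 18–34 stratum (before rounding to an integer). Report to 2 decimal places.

Neyman allocation: nₕ = n·NₕSₕ / Σⱼ NⱼSⱼ.
Σ NⱼSⱼ = 6415·276 + 8956·288 = 4.349868 × 10^6.
n_{18–34} = 1250·6415·276 / (4.349868 × 10^6) = 508.79.

508.79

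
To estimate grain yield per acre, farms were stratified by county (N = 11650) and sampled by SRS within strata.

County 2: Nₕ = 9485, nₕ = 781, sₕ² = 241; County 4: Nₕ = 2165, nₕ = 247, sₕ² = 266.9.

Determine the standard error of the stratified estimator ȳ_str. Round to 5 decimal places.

Var(ȳ_str) = Σₕ Wₕ²(1 − fₕ)sₕ²/nₕ with Wₕ = Nₕ/N, N = 11650.
County 2: Wₕ = 0.81416309; term = 0.81416309²·(1 − 0.08234054)·241/781 = 0.18770264.
County 4: Wₕ = 0.18583691; term = 0.18583691²·(1 − 0.11408776)·266.9/247 = 0.033060261.
Sum = 0.2207629.
SE = √(0.2207629) = 0.46985.

0.46985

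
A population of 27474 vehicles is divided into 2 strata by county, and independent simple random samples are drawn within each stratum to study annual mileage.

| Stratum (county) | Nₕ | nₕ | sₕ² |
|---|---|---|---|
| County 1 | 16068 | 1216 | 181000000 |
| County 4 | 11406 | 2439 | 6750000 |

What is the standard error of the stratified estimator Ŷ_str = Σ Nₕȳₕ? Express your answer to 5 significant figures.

Var(Ŷ_str) = Σₕ Nₕ²(1 − fₕ)sₕ²/nₕ.
County 1: 16068²·(1 − 1216/16068)·181000000/1216 = 3.5521538 × 10^13.
County 4: 11406²·(1 − 2439/11406)·6750000/2439 = 2.8305609 × 10^11.
Sum = 3.5804594 × 10^13.
SE = √(3.5804594 × 10^13) = 5.9837 × 10^6.

5.9837 × 10^6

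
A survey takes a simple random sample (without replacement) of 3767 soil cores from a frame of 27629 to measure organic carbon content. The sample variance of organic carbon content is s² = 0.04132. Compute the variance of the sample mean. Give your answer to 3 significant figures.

9.47 × 10^-6

Under SRS without replacement, Var(ȳ) = (1 − f)·s²/n with f = n/N = 3767/27629 = 0.13634225.
Var(ȳ) = (1 − 0.13634225)·0.04132/3767 = 0.86365775·1.0968941 × 10^-5 = 9.4734107 × 10^-6.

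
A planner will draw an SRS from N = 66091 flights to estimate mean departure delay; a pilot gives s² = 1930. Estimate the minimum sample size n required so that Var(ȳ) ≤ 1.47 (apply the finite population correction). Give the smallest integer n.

Without fpc, n₀ = s²/D = 1930/1.47 = 1312.9252.
With fpc, (1 − n/N)·s²/n ≤ D requires n ≥ n₀/(1 + n₀/N) = 1312.9252/(1 + 1312.9252/66091) = 1287.3514.
Rounding up, n = 1288.

1288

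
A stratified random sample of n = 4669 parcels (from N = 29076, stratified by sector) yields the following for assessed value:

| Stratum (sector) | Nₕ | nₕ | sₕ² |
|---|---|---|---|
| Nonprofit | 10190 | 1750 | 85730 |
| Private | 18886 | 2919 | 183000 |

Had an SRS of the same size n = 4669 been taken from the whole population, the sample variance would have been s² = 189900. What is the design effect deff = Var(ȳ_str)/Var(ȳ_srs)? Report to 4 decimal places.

0.8010

Var(ȳ_str) = Σ Wₕ²(1−fₕ)sₕ²/nₕ with Wₕ = Nₕ/29076:
  Nonprofit: (10190/29076)²·(1−1750/10190)·85730/1750 = 4.9835875
  Private: (18886/29076)²·(1−2919/18886)·183000/2919 = 22.362018
  → Var(ȳ_str) = 27.345606.
Var(ȳ_srs) = (1 − 4669/29076)·189900/4669 = 34.141361.
deff = 27.345606 / 34.141361 = 0.8010.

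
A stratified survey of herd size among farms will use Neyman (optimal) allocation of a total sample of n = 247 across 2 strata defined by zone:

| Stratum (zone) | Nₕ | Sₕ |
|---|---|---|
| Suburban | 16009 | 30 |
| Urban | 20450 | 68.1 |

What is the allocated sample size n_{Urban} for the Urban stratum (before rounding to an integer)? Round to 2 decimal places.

183.66

Neyman allocation: nₕ = n·NₕSₕ / Σⱼ NⱼSⱼ.
Σ NⱼSⱼ = 16009·30 + 20450·68.1 = 1.872915 × 10^6.
n_{Urban} = 247·20450·68.1 / (1.872915 × 10^6) = 183.66.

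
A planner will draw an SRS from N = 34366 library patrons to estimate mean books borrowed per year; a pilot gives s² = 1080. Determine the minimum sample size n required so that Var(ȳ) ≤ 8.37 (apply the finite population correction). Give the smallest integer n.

129

Without fpc, n₀ = s²/D = 1080/8.37 = 129.0323.
With fpc, (1 − n/N)·s²/n ≤ D requires n ≥ n₀/(1 + n₀/N) = 129.0323/(1 + 129.0323/34366) = 128.5496.
Rounding up, n = 129.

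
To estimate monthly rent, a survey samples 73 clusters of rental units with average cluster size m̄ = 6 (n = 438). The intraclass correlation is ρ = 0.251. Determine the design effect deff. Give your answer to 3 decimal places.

2.255

deff = 1 + (6 − 1)·0.251 = 1 + 1.255 = 2.255.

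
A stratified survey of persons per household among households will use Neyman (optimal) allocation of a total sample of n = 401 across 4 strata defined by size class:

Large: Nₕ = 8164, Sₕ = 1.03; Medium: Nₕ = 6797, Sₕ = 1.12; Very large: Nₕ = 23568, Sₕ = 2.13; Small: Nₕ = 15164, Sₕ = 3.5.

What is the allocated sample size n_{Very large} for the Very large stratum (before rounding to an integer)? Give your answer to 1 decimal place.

Neyman allocation: nₕ = n·NₕSₕ / Σⱼ NⱼSⱼ.
Σ NⱼSⱼ = 8164·1.03 + 6797·1.12 + 23568·2.13 + 15164·3.5 = 119295.4.
n_{Very large} = 401·23568·2.13 / 119295.4 = 168.7.

168.7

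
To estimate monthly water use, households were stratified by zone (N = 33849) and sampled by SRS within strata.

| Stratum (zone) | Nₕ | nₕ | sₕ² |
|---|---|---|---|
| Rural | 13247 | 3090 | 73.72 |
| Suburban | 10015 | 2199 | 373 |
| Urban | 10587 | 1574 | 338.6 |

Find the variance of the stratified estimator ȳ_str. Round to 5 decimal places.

Var(ȳ_str) = Σₕ Wₕ²(1 − fₕ)sₕ²/nₕ with Wₕ = Nₕ/N, N = 33849.
Rural: Wₕ = 0.39135573; term = 0.39135573²·(1 − 0.23326036)·73.72/3090 = 0.0028016776.
Suburban: Wₕ = 0.29587285; term = 0.29587285²·(1 − 0.21957064)·373/2199 = 0.011588505.
Urban: Wₕ = 0.31277143; term = 0.31277143²·(1 − 0.14867290)·338.6/1574 = 0.017915661.
Sum = 0.032305844.

0.03231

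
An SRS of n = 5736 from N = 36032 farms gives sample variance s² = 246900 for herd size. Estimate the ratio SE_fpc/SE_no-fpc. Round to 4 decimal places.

f = n/N = 5736/36032 = 0.15919183.
SE_no-fpc = √(s²/n) = 6.5607875; SE_fpc = √((1−f)s²/n) = 6.015953.
Ratio = √(1−f) = 0.91695593.

0.9170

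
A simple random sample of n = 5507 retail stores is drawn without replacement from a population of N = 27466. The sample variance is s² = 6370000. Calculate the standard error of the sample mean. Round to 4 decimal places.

Under SRS without replacement, Var(ȳ) = (1 − f)·s²/n with f = n/N = 5507/27466 = 0.20050244.
Var(ȳ) = (1 − 0.20050244)·6370000/5507 = 0.79949756·1156.7096 = 924.78654.
SE(ȳ) = √(924.78654) = 30.4103.

30.4103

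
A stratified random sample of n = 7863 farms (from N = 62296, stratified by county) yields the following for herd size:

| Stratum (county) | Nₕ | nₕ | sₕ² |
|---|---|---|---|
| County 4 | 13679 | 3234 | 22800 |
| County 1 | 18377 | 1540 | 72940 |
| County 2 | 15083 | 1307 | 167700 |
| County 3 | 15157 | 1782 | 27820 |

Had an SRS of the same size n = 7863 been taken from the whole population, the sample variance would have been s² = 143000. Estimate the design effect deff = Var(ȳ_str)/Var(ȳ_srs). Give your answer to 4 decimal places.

0.7376

Var(ȳ_str) = Σ Wₕ²(1−fₕ)sₕ²/nₕ with Wₕ = Nₕ/62296:
  County 4: (13679/62296)²·(1−3234/13679)·22800/3234 = 0.25955972
  County 1: (18377/62296)²·(1−1540/18377)·72940/1540 = 3.7762787
  County 2: (15083/62296)²·(1−1307/15083)·167700/1307 = 6.8698621
  County 3: (15157/62296)²·(1−1782/15157)·27820/1782 = 0.81552287
  → Var(ȳ_str) = 11.721223.
Var(ȳ_srs) = (1 − 7863/62296)·143000/7863 = 15.89095.
deff = 11.721223 / 15.89095 = 0.7376.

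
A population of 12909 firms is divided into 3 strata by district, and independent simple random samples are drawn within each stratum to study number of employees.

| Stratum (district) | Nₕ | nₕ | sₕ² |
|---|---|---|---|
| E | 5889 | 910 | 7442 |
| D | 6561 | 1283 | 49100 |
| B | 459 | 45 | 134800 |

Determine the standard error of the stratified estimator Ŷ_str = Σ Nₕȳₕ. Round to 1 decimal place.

Var(Ŷ_str) = Σₕ Nₕ²(1 − fₕ)sₕ²/nₕ.
E: 5889²·(1 − 910/5889)·7442/910 = 2.3979049 × 10^8.
D: 6561²·(1 − 1283/6561)·49100/1283 = 1.3252392 × 10^9.
B: 459²·(1 − 45/459)·134800/45 = 5.6923344 × 10^8.
Sum = 2.1342631 × 10^9.
SE = √(2.1342631 × 10^9) = 46198.1.

46198.1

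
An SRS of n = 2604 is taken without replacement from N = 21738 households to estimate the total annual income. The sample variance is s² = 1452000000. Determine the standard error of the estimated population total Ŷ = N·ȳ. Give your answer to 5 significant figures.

Var(Ŷ) = N²·Var(ȳ) = N²·(1 − n/N)·s²/n.
f = 2604/21738 = 0.11979023; Var(ȳ) = 0.88020977·1452000000/2604 = 490808.21.
Var(Ŷ) = 21738² · 490808.21 = 2.3192683 × 10^14.
SE(Ŷ) = √(2.3192683 × 10^14) = 1.5229 × 10^7.

1.5229 × 10^7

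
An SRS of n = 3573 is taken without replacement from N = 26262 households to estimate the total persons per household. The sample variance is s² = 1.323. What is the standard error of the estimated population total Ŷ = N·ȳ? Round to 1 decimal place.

469.7

Var(Ŷ) = N²·Var(ȳ) = N²·(1 − n/N)·s²/n.
f = 3573/26262 = 0.13605209; Var(ȳ) = 0.86394791·1.323/3573 = 3.1990011 × 10^-4.
Var(Ŷ) = 26262² · (3.1990011 × 10^-4) = 220632.75.
SE(Ŷ) = √(220632.75) = 469.7.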